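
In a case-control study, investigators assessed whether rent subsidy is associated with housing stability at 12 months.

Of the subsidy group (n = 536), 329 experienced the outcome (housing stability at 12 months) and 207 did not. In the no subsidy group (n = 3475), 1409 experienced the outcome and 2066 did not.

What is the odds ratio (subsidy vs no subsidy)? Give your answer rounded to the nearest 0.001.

2.330

From the description: a = 329, b = 207, c = 1409, d = 2066.
OR = (a·d)/(b·c) = (329 × 2066) / (207 × 1409) = 679714 / 291663 = 2.33048
The odds of housing stability at 12 months are about 2.33 times as high in the subsidy group.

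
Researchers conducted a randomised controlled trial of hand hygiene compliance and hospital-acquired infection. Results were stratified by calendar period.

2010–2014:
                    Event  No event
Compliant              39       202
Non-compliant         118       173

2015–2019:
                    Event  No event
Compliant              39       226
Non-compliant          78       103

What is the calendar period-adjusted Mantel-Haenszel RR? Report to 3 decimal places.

RR_MH = Σ(aᵢ·n₀ᵢ/nᵢ) / Σ(cᵢ·n₁ᵢ/nᵢ), with n₁ᵢ = aᵢ+bᵢ (exposed), n₀ᵢ = cᵢ+dᵢ (unexposed), nᵢ = n₁ᵢ+n₀ᵢ.
Stratum 1 (2010–2014): n₁ = 241, n₀ = 291, n = 532; a·n₀/n = 39·291/532 = 21.3327; c·n₁/n = 118·241/532 = 53.4549
Stratum 2 (2015–2019): n₁ = 265, n₀ = 181, n = 446; a·n₀/n = 39·181/446 = 15.8274; c·n₁/n = 78·265/446 = 46.3453
RR_MH = (21.3327 + 15.8274) / (53.4549 + 46.3453) = 37.1601 / 99.8002 = 0.37234

0.372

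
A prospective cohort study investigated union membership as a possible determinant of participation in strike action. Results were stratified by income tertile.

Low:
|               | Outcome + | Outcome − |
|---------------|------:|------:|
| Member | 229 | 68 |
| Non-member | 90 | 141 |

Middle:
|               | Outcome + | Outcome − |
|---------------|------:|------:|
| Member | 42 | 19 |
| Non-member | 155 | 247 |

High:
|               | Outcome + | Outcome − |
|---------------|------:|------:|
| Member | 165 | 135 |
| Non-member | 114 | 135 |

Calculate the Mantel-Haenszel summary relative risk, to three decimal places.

1.586

RR_MH = Σ(aᵢ·n₀ᵢ/nᵢ) / Σ(cᵢ·n₁ᵢ/nᵢ), with n₁ᵢ = aᵢ+bᵢ (exposed), n₀ᵢ = cᵢ+dᵢ (unexposed), nᵢ = n₁ᵢ+n₀ᵢ.
Stratum 1 (Low): n₁ = 297, n₀ = 231, n = 528; a·n₀/n = 229·231/528 = 100.1875; c·n₁/n = 90·297/528 = 50.6250
Stratum 2 (Middle): n₁ = 61, n₀ = 402, n = 463; a·n₀/n = 42·402/463 = 36.4665; c·n₁/n = 155·61/463 = 20.4212
Stratum 3 (High): n₁ = 300, n₀ = 249, n = 549; a·n₀/n = 165·249/549 = 74.8361; c·n₁/n = 114·300/549 = 62.2951
RR_MH = (100.1875 + 36.4665 + 74.8361) / (50.6250 + 20.4212 + 62.2951) = 211.4901 / 133.3412 = 1.58608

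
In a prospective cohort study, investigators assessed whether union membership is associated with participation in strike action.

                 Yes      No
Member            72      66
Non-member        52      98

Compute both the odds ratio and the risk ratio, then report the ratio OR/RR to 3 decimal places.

Cells: a = 72, b = 66, c = 52, d = 98.
OR = (72·98)/(66·52) = 7056/3432 = 2.05594
Risk in exposed = 72/138 = 0.52174; risk in unexposed = 52/150 = 0.34667; RR = 1.50502
OR/RR = 2.05594 / 1.50502 = 1.36606
The outcome is not rare, so the OR lies further from 1 than the RR.

1.366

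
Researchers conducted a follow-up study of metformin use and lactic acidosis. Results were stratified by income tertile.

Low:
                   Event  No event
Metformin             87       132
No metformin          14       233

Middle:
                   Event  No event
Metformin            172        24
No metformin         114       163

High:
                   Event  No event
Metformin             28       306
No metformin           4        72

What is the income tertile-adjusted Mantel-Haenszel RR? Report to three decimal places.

2.664

RR_MH = Σ(aᵢ·n₀ᵢ/nᵢ) / Σ(cᵢ·n₁ᵢ/nᵢ), with n₁ᵢ = aᵢ+bᵢ (exposed), n₀ᵢ = cᵢ+dᵢ (unexposed), nᵢ = n₁ᵢ+n₀ᵢ.
Stratum 1 (Low): n₁ = 219, n₀ = 247, n = 466; a·n₀/n = 87·247/466 = 46.1137; c·n₁/n = 14·219/466 = 6.5794
Stratum 2 (Middle): n₁ = 196, n₀ = 277, n = 473; a·n₀/n = 172·277/473 = 100.7273; c·n₁/n = 114·196/473 = 47.2389
Stratum 3 (High): n₁ = 334, n₀ = 76, n = 410; a·n₀/n = 28·76/410 = 5.1902; c·n₁/n = 4·334/410 = 3.2585
RR_MH = (46.1137 + 100.7273 + 5.1902) / (6.5794 + 47.2389 + 3.2585) = 152.0313 / 57.0768 = 2.66362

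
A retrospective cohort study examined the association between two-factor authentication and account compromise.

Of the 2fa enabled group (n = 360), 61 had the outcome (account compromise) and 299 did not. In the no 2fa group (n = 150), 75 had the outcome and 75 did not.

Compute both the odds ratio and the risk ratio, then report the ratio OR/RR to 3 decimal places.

0.602

From the description: a = 61, b = 299, c = 75, d = 75.
OR = (61·75)/(299·75) = 4575/22425 = 0.20401
Risk in exposed = 61/360 = 0.16944; risk in unexposed = 75/150 = 0.50000; RR = 0.33889
OR/RR = 0.20401 / 0.33889 = 0.60201
The outcome is not rare, so the OR lies further from 1 than the RR.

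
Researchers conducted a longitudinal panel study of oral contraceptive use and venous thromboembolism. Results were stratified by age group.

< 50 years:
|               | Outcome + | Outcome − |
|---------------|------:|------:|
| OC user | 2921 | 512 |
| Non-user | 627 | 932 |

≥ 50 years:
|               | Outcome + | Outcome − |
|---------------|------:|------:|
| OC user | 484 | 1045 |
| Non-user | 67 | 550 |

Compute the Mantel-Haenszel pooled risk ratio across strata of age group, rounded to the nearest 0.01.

2.20

RR_MH = Σ(aᵢ·n₀ᵢ/nᵢ) / Σ(cᵢ·n₁ᵢ/nᵢ), with n₁ᵢ = aᵢ+bᵢ (exposed), n₀ᵢ = cᵢ+dᵢ (unexposed), nᵢ = n₁ᵢ+n₀ᵢ.
Stratum 1 (< 50 years): n₁ = 3433, n₀ = 1559, n = 4992; a·n₀/n = 2921·1559/4992 = 912.2274; c·n₁/n = 627·3433/4992 = 431.1881
Stratum 2 (≥ 50 years): n₁ = 1529, n₀ = 617, n = 2146; a·n₀/n = 484·617/2146 = 139.1556; c·n₁/n = 67·1529/2146 = 47.7367
RR_MH = (912.2274 + 139.1556) / (431.1881 + 47.7367) = 1051.3830 / 478.9248 = 2.19530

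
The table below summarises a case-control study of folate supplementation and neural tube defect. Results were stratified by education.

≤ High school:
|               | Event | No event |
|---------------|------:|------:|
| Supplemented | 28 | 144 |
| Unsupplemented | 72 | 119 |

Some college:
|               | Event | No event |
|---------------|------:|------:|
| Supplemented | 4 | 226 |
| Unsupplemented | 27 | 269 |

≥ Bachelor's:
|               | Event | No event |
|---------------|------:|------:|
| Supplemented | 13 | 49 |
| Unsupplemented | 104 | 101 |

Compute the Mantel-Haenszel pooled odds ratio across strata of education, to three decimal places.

0.272

OR_MH = Σ(aᵢdᵢ/nᵢ) / Σ(bᵢcᵢ/nᵢ), where nᵢ is the stratum total.
Stratum 1 (≤ High school): n = 363; a·d/n = 28·119/363 = 9.1791; b·c/n = 144·72/363 = 28.5620
Stratum 2 (Some college): n = 526; a·d/n = 4·269/526 = 2.0456; b·c/n = 226·27/526 = 11.6008
Stratum 3 (≥ Bachelor's): n = 267; a·d/n = 13·101/267 = 4.9176; b·c/n = 49·104/267 = 19.0861
OR_MH = (9.1791 + 2.0456 + 4.9176) / (28.5620 + 11.6008 + 19.0861) = 16.1423 / 59.2489 = 0.27245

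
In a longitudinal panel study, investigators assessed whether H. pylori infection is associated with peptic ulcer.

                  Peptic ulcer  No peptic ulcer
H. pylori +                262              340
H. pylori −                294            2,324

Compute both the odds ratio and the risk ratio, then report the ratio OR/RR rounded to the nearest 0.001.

1.572

Cells: a = 262, b = 340, c = 294, d = 2324.
OR = (262·2324)/(340·294) = 608888/99960 = 6.09132
Risk in exposed = 262/602 = 0.43522; risk in unexposed = 294/2618 = 0.11230; RR = 3.87549
OR/RR = 6.09132 / 3.87549 = 1.57175
The outcome is not rare, so the OR lies further from 1 than the RR.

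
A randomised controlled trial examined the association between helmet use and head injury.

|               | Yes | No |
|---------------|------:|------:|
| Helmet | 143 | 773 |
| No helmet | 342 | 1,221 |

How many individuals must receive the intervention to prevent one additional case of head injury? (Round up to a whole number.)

16

Risk in treated group = 143/916 = 0.15611; risk in control = 342/1563 = 0.21881.
Absolute risk reduction = 0.21881 − 0.15611 = 0.06270
NNT = 1 / ARR = 1 / 0.06270 = 15.950 → round up → 16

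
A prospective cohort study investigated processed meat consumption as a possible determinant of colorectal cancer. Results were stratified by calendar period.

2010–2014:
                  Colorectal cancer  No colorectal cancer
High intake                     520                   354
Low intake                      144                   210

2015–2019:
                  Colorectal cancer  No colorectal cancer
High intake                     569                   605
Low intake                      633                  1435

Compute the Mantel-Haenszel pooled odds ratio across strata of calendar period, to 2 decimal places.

2.13

OR_MH = Σ(aᵢdᵢ/nᵢ) / Σ(bᵢcᵢ/nᵢ), where nᵢ is the stratum total.
Stratum 1 (2010–2014): n = 1228; a·d/n = 520·210/1228 = 88.9251; b·c/n = 354·144/1228 = 41.5114
Stratum 2 (2015–2019): n = 3242; a·d/n = 569·1435/3242 = 251.8553; b·c/n = 605·633/3242 = 118.1262
OR_MH = (88.9251 + 251.8553) / (41.5114 + 118.1262) = 340.7804 / 159.6376 = 2.13471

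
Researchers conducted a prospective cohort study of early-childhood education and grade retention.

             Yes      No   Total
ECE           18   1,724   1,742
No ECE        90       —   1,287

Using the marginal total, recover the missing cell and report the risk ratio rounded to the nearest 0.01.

The missing cell is in the unexposed row: 1287 − 90 = 1197.
So a = 18, b = 1724, c = 90, d = 1197.
RR = [a/(a+b)] / [c/(c+d)] = (18/1742) / (90/1287) = 0.01033/0.06993 = 0.14776

0.15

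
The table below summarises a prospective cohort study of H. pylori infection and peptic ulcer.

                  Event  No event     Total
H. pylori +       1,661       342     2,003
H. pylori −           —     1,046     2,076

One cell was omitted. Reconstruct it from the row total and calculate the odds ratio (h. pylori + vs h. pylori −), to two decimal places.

4.93

The missing cell is in the unexposed row: 2076 − 1046 = 1030.
So a = 1661, b = 342, c = 1030, d = 1046.
OR = (a·d)/(b·c) = (1661 × 1046) / (342 × 1030) = 1737406 / 352260 = 4.93217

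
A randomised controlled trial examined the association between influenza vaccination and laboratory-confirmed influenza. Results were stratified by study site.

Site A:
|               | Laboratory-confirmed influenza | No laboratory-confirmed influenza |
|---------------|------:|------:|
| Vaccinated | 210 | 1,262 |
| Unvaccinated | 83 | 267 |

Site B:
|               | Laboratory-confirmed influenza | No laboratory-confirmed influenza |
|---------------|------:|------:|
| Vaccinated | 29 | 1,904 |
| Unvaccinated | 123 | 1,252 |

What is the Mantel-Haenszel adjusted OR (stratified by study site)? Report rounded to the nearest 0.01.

OR_MH = Σ(aᵢdᵢ/nᵢ) / Σ(bᵢcᵢ/nᵢ), where nᵢ is the stratum total.
Stratum 1 (Site A): n = 1822; a·d/n = 210·267/1822 = 30.7739; b·c/n = 1262·83/1822 = 57.4896
Stratum 2 (Site B): n = 3308; a·d/n = 29·1252/3308 = 10.9758; b·c/n = 1904·123/3308 = 70.7956
OR_MH = (30.7739 + 10.9758) / (57.4896 + 70.7956) = 41.7497 / 128.2852 = 0.32544

0.33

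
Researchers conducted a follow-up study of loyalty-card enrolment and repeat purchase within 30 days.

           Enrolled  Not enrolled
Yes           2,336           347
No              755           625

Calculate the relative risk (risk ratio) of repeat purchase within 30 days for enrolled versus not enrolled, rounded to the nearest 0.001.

Reading the table with exposure as columns: a = 2336 (Enrolled, case), b = 755 (Enrolled, non-case), c = 347 (Not enrolled, case), d = 625.
Risk in exposed = 2336/3091 = 0.75574; risk in unexposed = 347/972 = 0.35700.
RR = 0.75574 / 0.35700 = 2.11695
The risk among the exposed is 2.12 times that among the unexposed.

2.117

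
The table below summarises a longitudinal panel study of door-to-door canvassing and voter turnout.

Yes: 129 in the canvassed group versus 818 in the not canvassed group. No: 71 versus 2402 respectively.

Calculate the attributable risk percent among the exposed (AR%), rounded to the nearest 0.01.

From the description: a = 129, b = 71, c = 818, d = 2402.
Risk in exposed = 129/200 = 0.64500; risk in unexposed = 818/3220 = 0.25404.
RR = 0.64500/0.25404 = 2.53900
AR% = (RR − 1)/RR × 100 = (2.53900 − 1)/2.53900 × 100 = 60.6144%

60.61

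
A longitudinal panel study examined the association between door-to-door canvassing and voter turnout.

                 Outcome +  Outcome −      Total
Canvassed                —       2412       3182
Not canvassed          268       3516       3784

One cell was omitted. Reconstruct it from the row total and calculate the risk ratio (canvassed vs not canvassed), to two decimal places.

The missing cell is in the exposed row: 3182 − 2412 = 770.
So a = 770, b = 2412, c = 268, d = 3516.
RR = [a/(a+b)] / [c/(c+d)] = (770/3182) / (268/3784) = 0.24199/0.07082 = 3.41670

3.42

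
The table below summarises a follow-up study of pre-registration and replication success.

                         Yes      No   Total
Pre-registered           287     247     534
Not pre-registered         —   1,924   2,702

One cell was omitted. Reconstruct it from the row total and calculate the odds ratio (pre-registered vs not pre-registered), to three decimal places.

2.873

The missing cell is in the unexposed row: 2702 − 1924 = 778.
So a = 287, b = 247, c = 778, d = 1924.
OR = (a·d)/(b·c) = (287 × 1924) / (247 × 778) = 552188 / 192166 = 2.87349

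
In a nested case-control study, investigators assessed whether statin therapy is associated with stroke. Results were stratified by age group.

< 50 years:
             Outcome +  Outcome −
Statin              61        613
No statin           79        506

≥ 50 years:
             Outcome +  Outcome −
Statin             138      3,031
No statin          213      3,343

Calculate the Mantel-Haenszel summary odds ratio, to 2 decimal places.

0.69

OR_MH = Σ(aᵢdᵢ/nᵢ) / Σ(bᵢcᵢ/nᵢ), where nᵢ is the stratum total.
Stratum 1 (< 50 years): n = 1259; a·d/n = 61·506/1259 = 24.5163; b·c/n = 613·79/1259 = 38.4647
Stratum 2 (≥ 50 years): n = 6725; a·d/n = 138·3343/6725 = 68.5999; b·c/n = 3031·213/6725 = 96.0004
OR_MH = (24.5163 + 68.5999) / (38.4647 + 96.0004) = 93.1161 / 134.4651 = 0.69249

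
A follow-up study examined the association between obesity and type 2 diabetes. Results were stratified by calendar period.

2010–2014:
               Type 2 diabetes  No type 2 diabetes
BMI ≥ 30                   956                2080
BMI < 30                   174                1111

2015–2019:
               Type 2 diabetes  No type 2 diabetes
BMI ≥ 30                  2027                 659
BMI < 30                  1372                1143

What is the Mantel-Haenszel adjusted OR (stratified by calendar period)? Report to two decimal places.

OR_MH = Σ(aᵢdᵢ/nᵢ) / Σ(bᵢcᵢ/nᵢ), where nᵢ is the stratum total.
Stratum 1 (2010–2014): n = 4321; a·d/n = 956·1111/4321 = 245.8033; b·c/n = 2080·174/4321 = 83.7584
Stratum 2 (2015–2019): n = 5201; a·d/n = 2027·1143/5201 = 445.4645; b·c/n = 659·1372/5201 = 173.8412
OR_MH = (245.8033 + 445.4645) / (83.7584 + 173.8412) = 691.2678 / 257.5996 = 2.68350

2.68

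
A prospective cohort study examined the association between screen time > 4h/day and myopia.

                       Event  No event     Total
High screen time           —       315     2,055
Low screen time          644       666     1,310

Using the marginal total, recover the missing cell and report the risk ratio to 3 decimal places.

The missing cell is in the exposed row: 2055 − 315 = 1740.
So a = 1740, b = 315, c = 644, d = 666.
RR = [a/(a+b)] / [c/(c+d)] = (1740/2055) / (644/1310) = 0.84672/0.49160 = 1.72236

1.722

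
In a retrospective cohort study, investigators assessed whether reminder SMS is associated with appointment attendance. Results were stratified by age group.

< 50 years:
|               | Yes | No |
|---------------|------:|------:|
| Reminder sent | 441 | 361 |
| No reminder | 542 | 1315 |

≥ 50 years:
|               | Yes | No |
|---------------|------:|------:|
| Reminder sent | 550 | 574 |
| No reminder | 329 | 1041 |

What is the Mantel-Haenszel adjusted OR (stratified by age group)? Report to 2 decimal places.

OR_MH = Σ(aᵢdᵢ/nᵢ) / Σ(bᵢcᵢ/nᵢ), where nᵢ is the stratum total.
Stratum 1 (< 50 years): n = 2659; a·d/n = 441·1315/2659 = 218.0951; b·c/n = 361·542/2659 = 73.5848
Stratum 2 (≥ 50 years): n = 2494; a·d/n = 550·1041/2494 = 229.5710; b·c/n = 574·329/2494 = 75.7201
OR_MH = (218.0951 + 229.5710) / (73.5848 + 75.7201) = 447.6661 / 149.3049 = 2.99833

3.00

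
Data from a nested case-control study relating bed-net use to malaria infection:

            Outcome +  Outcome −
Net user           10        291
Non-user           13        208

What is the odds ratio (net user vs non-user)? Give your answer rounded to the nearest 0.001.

Cells: a = 10, b = 291, c = 13, d = 208.
OR = (a·d)/(b·c) = (10 × 208) / (291 × 13) = 2080 / 3783 = 0.54983
Exposure is associated with lower odds of malaria infection (OR = 0.55 < 1).

0.550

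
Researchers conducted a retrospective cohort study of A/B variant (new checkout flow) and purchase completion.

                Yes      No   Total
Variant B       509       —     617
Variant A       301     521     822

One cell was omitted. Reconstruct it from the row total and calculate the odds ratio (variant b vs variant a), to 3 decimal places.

8.158

The missing cell is in the exposed row: 617 − 509 = 108.
So a = 509, b = 108, c = 301, d = 521.
OR = (a·d)/(b·c) = (509 × 521) / (108 × 301) = 265189 / 32508 = 8.15765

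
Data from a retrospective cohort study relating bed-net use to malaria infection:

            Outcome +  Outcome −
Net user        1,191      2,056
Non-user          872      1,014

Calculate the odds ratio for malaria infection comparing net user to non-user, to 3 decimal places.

0.674

Cells: a = 1191, b = 2056, c = 872, d = 1014.
OR = (a·d)/(b·c) = (1191 × 1014) / (2056 × 872) = 1207674 / 1792832 = 0.67361
Exposure is associated with lower odds of malaria infection (OR = 0.67 < 1).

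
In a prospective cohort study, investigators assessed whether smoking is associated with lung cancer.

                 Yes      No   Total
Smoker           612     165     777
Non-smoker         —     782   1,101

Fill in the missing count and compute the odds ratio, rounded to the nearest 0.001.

9.093

The missing cell is in the unexposed row: 1101 − 782 = 319.
So a = 612, b = 165, c = 319, d = 782.
OR = (a·d)/(b·c) = (612 × 782) / (165 × 319) = 478584 / 52635 = 9.09250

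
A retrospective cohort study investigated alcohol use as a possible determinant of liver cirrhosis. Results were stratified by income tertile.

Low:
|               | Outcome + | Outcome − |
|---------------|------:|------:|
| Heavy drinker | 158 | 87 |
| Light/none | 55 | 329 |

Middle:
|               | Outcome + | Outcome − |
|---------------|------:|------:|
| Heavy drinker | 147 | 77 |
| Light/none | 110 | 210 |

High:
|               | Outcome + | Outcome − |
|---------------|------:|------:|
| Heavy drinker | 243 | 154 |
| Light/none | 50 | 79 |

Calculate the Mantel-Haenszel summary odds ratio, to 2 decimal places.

OR_MH = Σ(aᵢdᵢ/nᵢ) / Σ(bᵢcᵢ/nᵢ), where nᵢ is the stratum total.
Stratum 1 (Low): n = 629; a·d/n = 158·329/629 = 82.6423; b·c/n = 87·55/629 = 7.6073
Stratum 2 (Middle): n = 544; a·d/n = 147·210/544 = 56.7463; b·c/n = 77·110/544 = 15.5699
Stratum 3 (High): n = 526; a·d/n = 243·79/526 = 36.4962; b·c/n = 154·50/526 = 14.6388
OR_MH = (82.6423 + 56.7463 + 36.4962) / (7.6073 + 15.5699 + 14.6388) = 175.8848 / 37.8159 = 4.65107

4.65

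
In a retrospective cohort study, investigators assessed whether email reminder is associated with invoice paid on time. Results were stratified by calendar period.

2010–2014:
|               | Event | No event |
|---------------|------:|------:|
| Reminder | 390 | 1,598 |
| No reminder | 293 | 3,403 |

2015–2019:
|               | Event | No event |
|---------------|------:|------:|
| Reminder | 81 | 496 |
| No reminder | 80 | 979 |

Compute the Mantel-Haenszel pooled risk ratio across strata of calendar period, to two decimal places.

RR_MH = Σ(aᵢ·n₀ᵢ/nᵢ) / Σ(cᵢ·n₁ᵢ/nᵢ), with n₁ᵢ = aᵢ+bᵢ (exposed), n₀ᵢ = cᵢ+dᵢ (unexposed), nᵢ = n₁ᵢ+n₀ᵢ.
Stratum 1 (2010–2014): n₁ = 1988, n₀ = 3696, n = 5684; a·n₀/n = 390·3696/5684 = 253.5961; c·n₁/n = 293·1988/5684 = 102.4778
Stratum 2 (2015–2019): n₁ = 577, n₀ = 1059, n = 1636; a·n₀/n = 81·1059/1636 = 52.4322; c·n₁/n = 80·577/1636 = 28.2152
RR_MH = (253.5961 + 52.4322) / (102.4778 + 28.2152) = 306.0282 / 130.6930 = 2.34158

2.34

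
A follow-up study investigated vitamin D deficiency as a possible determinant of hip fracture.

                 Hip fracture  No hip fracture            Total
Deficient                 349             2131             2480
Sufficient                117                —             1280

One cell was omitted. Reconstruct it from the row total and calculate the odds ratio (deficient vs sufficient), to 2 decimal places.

The missing cell is in the unexposed row: 1280 − 117 = 1163.
So a = 349, b = 2131, c = 117, d = 1163.
OR = (a·d)/(b·c) = (349 × 1163) / (2131 × 117) = 405887 / 249327 = 1.62793

1.63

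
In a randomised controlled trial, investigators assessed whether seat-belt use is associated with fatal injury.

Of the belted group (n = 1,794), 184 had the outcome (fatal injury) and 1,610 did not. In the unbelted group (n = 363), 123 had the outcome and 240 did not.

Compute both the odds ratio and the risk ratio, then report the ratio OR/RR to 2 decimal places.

From the description: a = 184, b = 1610, c = 123, d = 240.
OR = (184·240)/(1610·123) = 44160/198030 = 0.22300
Risk in exposed = 184/1794 = 0.10256; risk in unexposed = 123/363 = 0.33884; RR = 0.30269
OR/RR = 0.22300 / 0.30269 = 0.73672
The outcome is not rare, so the OR lies further from 1 than the RR.

0.74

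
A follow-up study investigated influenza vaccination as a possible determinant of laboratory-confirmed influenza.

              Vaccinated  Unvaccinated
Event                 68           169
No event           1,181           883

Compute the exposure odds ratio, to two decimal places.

0.30

Reading the table with exposure as columns: a = 68 (Vaccinated, case), b = 1181 (Vaccinated, non-case), c = 169 (Unvaccinated, case), d = 883.
OR = (a·d)/(b·c) = (68 × 883) / (1181 × 169) = 60044 / 199589 = 0.30084
Exposure is associated with lower odds of laboratory-confirmed influenza (OR = 0.30 < 1).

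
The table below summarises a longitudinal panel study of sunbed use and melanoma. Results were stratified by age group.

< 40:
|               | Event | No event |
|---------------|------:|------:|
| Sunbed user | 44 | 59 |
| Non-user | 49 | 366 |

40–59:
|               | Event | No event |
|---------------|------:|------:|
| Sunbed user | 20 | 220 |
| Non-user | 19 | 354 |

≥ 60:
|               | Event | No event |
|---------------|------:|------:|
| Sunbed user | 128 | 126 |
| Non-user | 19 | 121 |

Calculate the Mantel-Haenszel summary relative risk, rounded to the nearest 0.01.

3.16

RR_MH = Σ(aᵢ·n₀ᵢ/nᵢ) / Σ(cᵢ·n₁ᵢ/nᵢ), with n₁ᵢ = aᵢ+bᵢ (exposed), n₀ᵢ = cᵢ+dᵢ (unexposed), nᵢ = n₁ᵢ+n₀ᵢ.
Stratum 1 (< 40): n₁ = 103, n₀ = 415, n = 518; a·n₀/n = 44·415/518 = 35.2510; c·n₁/n = 49·103/518 = 9.7432
Stratum 2 (40–59): n₁ = 240, n₀ = 373, n = 613; a·n₀/n = 20·373/613 = 12.1697; c·n₁/n = 19·240/613 = 7.4388
Stratum 3 (≥ 60): n₁ = 254, n₀ = 140, n = 394; a·n₀/n = 128·140/394 = 45.4822; c·n₁/n = 19·254/394 = 12.2487
RR_MH = (35.2510 + 12.1697 + 45.4822) / (9.7432 + 7.4388 + 12.2487) = 92.9029 / 29.4308 = 3.15665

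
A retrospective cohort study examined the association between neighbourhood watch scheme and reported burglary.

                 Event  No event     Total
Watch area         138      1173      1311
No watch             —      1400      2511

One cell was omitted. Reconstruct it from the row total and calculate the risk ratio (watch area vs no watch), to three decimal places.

The missing cell is in the unexposed row: 2511 − 1400 = 1111.
So a = 138, b = 1173, c = 1111, d = 1400.
RR = [a/(a+b)] / [c/(c+d)] = (138/1311) / (1111/2511) = 0.10526/0.44245 = 0.23791

0.238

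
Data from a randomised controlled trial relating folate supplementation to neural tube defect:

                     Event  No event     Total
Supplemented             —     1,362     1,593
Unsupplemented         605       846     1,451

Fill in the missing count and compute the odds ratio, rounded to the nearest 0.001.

0.237

The missing cell is in the exposed row: 1593 − 1362 = 231.
So a = 231, b = 1362, c = 605, d = 846.
OR = (a·d)/(b·c) = (231 × 846) / (1362 × 605) = 195426 / 824010 = 0.23716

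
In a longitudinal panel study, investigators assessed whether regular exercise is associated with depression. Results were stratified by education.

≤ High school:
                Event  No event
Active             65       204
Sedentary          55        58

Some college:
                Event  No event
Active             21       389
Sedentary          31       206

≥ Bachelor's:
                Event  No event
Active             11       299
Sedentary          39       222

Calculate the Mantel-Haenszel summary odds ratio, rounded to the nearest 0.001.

0.304

OR_MH = Σ(aᵢdᵢ/nᵢ) / Σ(bᵢcᵢ/nᵢ), where nᵢ is the stratum total.
Stratum 1 (≤ High school): n = 382; a·d/n = 65·58/382 = 9.8691; b·c/n = 204·55/382 = 29.3717
Stratum 2 (Some college): n = 647; a·d/n = 21·206/647 = 6.6862; b·c/n = 389·31/647 = 18.6383
Stratum 3 (≥ Bachelor's): n = 571; a·d/n = 11·222/571 = 4.2767; b·c/n = 299·39/571 = 20.4221
OR_MH = (9.8691 + 6.6862 + 4.2767) / (29.3717 + 18.6383 + 20.4221) = 20.8321 / 68.4321 = 0.30442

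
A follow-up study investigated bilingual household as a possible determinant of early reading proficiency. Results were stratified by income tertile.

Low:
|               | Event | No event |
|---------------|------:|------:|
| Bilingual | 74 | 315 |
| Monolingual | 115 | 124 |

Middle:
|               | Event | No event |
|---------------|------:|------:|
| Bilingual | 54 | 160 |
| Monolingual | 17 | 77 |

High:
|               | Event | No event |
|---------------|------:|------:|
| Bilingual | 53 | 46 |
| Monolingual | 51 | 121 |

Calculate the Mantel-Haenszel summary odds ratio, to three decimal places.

OR_MH = Σ(aᵢdᵢ/nᵢ) / Σ(bᵢcᵢ/nᵢ), where nᵢ is the stratum total.
Stratum 1 (Low): n = 628; a·d/n = 74·124/628 = 14.6115; b·c/n = 315·115/628 = 57.6831
Stratum 2 (Middle): n = 308; a·d/n = 54·77/308 = 13.5000; b·c/n = 160·17/308 = 8.8312
Stratum 3 (High): n = 271; a·d/n = 53·121/271 = 23.6642; b·c/n = 46·51/271 = 8.6568
OR_MH = (14.6115 + 13.5000 + 23.6642) / (57.6831 + 8.8312 + 8.6568) = 51.7757 / 75.1711 = 0.68877

0.689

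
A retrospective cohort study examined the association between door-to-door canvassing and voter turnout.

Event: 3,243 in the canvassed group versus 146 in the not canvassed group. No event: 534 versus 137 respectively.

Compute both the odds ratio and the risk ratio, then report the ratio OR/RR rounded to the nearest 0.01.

3.42

From the description: a = 3243, b = 534, c = 146, d = 137.
OR = (3243·137)/(534·146) = 444291/77964 = 5.69867
Risk in exposed = 3243/3777 = 0.85862; risk in unexposed = 146/283 = 0.51590; RR = 1.66431
OR/RR = 5.69867 / 1.66431 = 3.42405
The outcome is not rare, so the OR lies further from 1 than the RR.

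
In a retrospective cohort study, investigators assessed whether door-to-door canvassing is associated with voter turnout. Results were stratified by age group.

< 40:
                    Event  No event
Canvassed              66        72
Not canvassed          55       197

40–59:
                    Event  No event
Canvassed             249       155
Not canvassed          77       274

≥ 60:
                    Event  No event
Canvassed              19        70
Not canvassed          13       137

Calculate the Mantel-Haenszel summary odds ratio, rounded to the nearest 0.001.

OR_MH = Σ(aᵢdᵢ/nᵢ) / Σ(bᵢcᵢ/nᵢ), where nᵢ is the stratum total.
Stratum 1 (< 40): n = 390; a·d/n = 66·197/390 = 33.3385; b·c/n = 72·55/390 = 10.1538
Stratum 2 (40–59): n = 755; a·d/n = 249·274/755 = 90.3656; b·c/n = 155·77/755 = 15.8079
Stratum 3 (≥ 60): n = 239; a·d/n = 19·137/239 = 10.8912; b·c/n = 70·13/239 = 3.8075
OR_MH = (33.3385 + 90.3656 + 10.8912) / (10.1538 + 15.8079 + 3.8075) = 134.5952 / 29.7693 = 4.52127

4.521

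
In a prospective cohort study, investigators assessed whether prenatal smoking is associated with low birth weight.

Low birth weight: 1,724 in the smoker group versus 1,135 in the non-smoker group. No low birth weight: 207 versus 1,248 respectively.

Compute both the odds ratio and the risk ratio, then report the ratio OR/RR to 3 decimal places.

4.885

From the description: a = 1724, b = 207, c = 1135, d = 1248.
OR = (1724·1248)/(207·1135) = 2151552/234945 = 9.15768
Risk in exposed = 1724/1931 = 0.89280; risk in unexposed = 1135/2383 = 0.47629; RR = 1.87449
OR/RR = 9.15768 / 1.87449 = 4.88543
The outcome is not rare, so the OR lies further from 1 than the RR.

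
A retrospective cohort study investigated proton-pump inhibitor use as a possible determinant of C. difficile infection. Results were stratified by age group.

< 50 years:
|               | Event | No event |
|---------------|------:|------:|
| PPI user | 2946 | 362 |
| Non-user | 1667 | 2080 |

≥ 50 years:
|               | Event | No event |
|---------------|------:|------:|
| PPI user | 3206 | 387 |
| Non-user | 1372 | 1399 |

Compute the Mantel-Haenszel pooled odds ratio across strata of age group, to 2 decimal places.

OR_MH = Σ(aᵢdᵢ/nᵢ) / Σ(bᵢcᵢ/nᵢ), where nᵢ is the stratum total.
Stratum 1 (< 50 years): n = 7055; a·d/n = 2946·2080/7055 = 868.5585; b·c/n = 362·1667/7055 = 85.5356
Stratum 2 (≥ 50 years): n = 6364; a·d/n = 3206·1399/6364 = 704.7759; b·c/n = 387·1372/6364 = 83.4324
OR_MH = (868.5585 + 704.7759) / (85.5356 + 83.4324) = 1573.3344 / 168.9681 = 9.31143

9.31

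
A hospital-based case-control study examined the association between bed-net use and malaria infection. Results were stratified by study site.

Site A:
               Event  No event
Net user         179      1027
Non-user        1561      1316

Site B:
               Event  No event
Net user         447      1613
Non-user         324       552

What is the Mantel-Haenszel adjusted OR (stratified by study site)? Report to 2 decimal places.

0.25

OR_MH = Σ(aᵢdᵢ/nᵢ) / Σ(bᵢcᵢ/nᵢ), where nᵢ is the stratum total.
Stratum 1 (Site A): n = 4083; a·d/n = 179·1316/4083 = 57.6939; b·c/n = 1027·1561/4083 = 392.6395
Stratum 2 (Site B): n = 2936; a·d/n = 447·552/2936 = 84.0409; b·c/n = 1613·324/2936 = 178.0014
OR_MH = (57.6939 + 84.0409) / (392.6395 + 178.0014) = 141.7347 / 570.6408 = 0.24838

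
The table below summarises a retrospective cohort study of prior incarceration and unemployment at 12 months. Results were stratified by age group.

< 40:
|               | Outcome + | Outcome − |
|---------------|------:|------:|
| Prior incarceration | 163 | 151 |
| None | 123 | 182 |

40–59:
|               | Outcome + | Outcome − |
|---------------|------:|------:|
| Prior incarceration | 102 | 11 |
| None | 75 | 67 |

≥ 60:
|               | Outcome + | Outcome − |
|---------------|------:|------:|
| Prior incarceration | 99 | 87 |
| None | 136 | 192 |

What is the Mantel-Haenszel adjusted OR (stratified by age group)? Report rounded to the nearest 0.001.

1.986

OR_MH = Σ(aᵢdᵢ/nᵢ) / Σ(bᵢcᵢ/nᵢ), where nᵢ is the stratum total.
Stratum 1 (< 40): n = 619; a·d/n = 163·182/619 = 47.9257; b·c/n = 151·123/619 = 30.0048
Stratum 2 (40–59): n = 255; a·d/n = 102·67/255 = 26.8000; b·c/n = 11·75/255 = 3.2353
Stratum 3 (≥ 60): n = 514; a·d/n = 99·192/514 = 36.9805; b·c/n = 87·136/514 = 23.0195
OR_MH = (47.9257 + 26.8000 + 36.9805) / (30.0048 + 3.2353 + 23.0195) = 111.7062 / 56.2596 = 1.98555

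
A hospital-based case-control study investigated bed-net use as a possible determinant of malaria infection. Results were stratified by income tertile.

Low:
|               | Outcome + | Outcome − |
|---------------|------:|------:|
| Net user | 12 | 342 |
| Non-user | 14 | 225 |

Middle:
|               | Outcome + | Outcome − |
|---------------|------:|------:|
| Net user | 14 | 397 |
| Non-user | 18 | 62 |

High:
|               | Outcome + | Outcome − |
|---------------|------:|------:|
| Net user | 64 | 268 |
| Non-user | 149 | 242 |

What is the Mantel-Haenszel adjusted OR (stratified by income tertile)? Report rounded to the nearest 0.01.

OR_MH = Σ(aᵢdᵢ/nᵢ) / Σ(bᵢcᵢ/nᵢ), where nᵢ is the stratum total.
Stratum 1 (Low): n = 593; a·d/n = 12·225/593 = 4.5531; b·c/n = 342·14/593 = 8.0742
Stratum 2 (Middle): n = 491; a·d/n = 14·62/491 = 1.7678; b·c/n = 397·18/491 = 14.5540
Stratum 3 (High): n = 723; a·d/n = 64·242/723 = 21.4219; b·c/n = 268·149/723 = 55.2310
OR_MH = (4.5531 + 1.7678 + 21.4219) / (8.0742 + 14.5540 + 55.2310) = 27.7428 / 77.8592 = 0.35632

0.36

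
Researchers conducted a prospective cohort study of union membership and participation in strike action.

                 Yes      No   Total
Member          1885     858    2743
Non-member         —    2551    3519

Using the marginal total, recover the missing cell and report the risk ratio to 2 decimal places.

The missing cell is in the unexposed row: 3519 − 2551 = 968.
So a = 1885, b = 858, c = 968, d = 2551.
RR = [a/(a+b)] / [c/(c+d)] = (1885/2743) / (968/3519) = 0.68720/0.27508 = 2.49821

2.50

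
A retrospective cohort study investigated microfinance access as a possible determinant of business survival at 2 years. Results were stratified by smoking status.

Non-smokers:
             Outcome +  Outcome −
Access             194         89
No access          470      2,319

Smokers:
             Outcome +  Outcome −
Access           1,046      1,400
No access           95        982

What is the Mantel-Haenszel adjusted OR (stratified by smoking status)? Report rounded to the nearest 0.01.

OR_MH = Σ(aᵢdᵢ/nᵢ) / Σ(bᵢcᵢ/nᵢ), where nᵢ is the stratum total.
Stratum 1 (Non-smokers): n = 3072; a·d/n = 194·2319/3072 = 146.4473; b·c/n = 89·470/3072 = 13.6165
Stratum 2 (Smokers): n = 3523; a·d/n = 1046·982/3523 = 291.5617; b·c/n = 1400·95/3523 = 37.7519
OR_MH = (146.4473 + 291.5617) / (13.6165 + 37.7519) = 438.0090 / 51.3685 = 8.52681

8.53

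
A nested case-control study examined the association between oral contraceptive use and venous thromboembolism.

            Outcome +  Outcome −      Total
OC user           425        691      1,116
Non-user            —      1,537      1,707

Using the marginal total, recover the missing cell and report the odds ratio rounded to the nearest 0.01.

The missing cell is in the unexposed row: 1707 − 1537 = 170.
So a = 425, b = 691, c = 170, d = 1537.
OR = (a·d)/(b·c) = (425 × 1537) / (691 × 170) = 653225 / 117470 = 5.56078

5.56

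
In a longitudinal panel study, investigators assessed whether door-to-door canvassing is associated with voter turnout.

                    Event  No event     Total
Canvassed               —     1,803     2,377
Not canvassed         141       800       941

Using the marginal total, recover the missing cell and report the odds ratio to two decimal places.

The missing cell is in the exposed row: 2377 − 1803 = 574.
So a = 574, b = 1803, c = 141, d = 800.
OR = (a·d)/(b·c) = (574 × 800) / (1803 × 141) = 459200 / 254223 = 1.80629

1.81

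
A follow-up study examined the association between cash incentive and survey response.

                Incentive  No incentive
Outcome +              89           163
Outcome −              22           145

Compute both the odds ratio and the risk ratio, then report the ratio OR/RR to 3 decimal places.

2.375

Reading the table with exposure as columns: a = 89 (Incentive, case), b = 22 (Incentive, non-case), c = 163 (No incentive, case), d = 145.
OR = (89·145)/(22·163) = 12905/3586 = 3.59872
Risk in exposed = 89/111 = 0.80180; risk in unexposed = 163/308 = 0.52922; RR = 1.51506
OR/RR = 3.59872 / 1.51506 = 2.37530
The outcome is not rare, so the OR lies further from 1 than the RR.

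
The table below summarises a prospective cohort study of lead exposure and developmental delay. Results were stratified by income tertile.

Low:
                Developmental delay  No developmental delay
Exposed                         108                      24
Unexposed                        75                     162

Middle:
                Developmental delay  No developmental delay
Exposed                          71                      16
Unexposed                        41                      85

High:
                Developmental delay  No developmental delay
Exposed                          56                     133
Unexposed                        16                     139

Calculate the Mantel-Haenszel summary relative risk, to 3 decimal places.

2.609

RR_MH = Σ(aᵢ·n₀ᵢ/nᵢ) / Σ(cᵢ·n₁ᵢ/nᵢ), with n₁ᵢ = aᵢ+bᵢ (exposed), n₀ᵢ = cᵢ+dᵢ (unexposed), nᵢ = n₁ᵢ+n₀ᵢ.
Stratum 1 (Low): n₁ = 132, n₀ = 237, n = 369; a·n₀/n = 108·237/369 = 69.3659; c·n₁/n = 75·132/369 = 26.8293
Stratum 2 (Middle): n₁ = 87, n₀ = 126, n = 213; a·n₀/n = 71·126/213 = 42.0000; c·n₁/n = 41·87/213 = 16.7465
Stratum 3 (High): n₁ = 189, n₀ = 155, n = 344; a·n₀/n = 56·155/344 = 25.2326; c·n₁/n = 16·189/344 = 8.7907
RR_MH = (69.3659 + 42.0000 + 25.2326) / (26.8293 + 16.7465 + 8.7907) = 136.5984 / 52.3664 = 2.60851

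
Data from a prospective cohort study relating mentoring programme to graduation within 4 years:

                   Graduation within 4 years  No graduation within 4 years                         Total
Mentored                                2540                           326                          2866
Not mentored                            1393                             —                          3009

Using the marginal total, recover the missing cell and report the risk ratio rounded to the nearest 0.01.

The missing cell is in the unexposed row: 3009 − 1393 = 1616.
So a = 2540, b = 326, c = 1393, d = 1616.
RR = [a/(a+b)] / [c/(c+d)] = (2540/2866) / (1393/3009) = 0.88625/0.46294 = 1.91438

1.91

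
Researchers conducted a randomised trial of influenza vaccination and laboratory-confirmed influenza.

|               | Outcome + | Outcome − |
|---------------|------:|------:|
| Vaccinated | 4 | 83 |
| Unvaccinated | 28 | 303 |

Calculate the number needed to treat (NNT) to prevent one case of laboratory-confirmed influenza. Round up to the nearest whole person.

26

Risk in treated group = 4/87 = 0.04598; risk in control = 28/331 = 0.08459.
Absolute risk reduction = 0.08459 − 0.04598 = 0.03862
NNT = 1 / ARR = 1 / 0.03862 = 25.897 → round up → 26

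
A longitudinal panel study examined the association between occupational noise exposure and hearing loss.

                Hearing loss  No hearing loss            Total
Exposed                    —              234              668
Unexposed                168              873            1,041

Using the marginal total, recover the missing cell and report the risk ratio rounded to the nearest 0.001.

4.026

The missing cell is in the exposed row: 668 − 234 = 434.
So a = 434, b = 234, c = 168, d = 873.
RR = [a/(a+b)] / [c/(c+d)] = (434/668) / (168/1041) = 0.64970/0.16138 = 4.02582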